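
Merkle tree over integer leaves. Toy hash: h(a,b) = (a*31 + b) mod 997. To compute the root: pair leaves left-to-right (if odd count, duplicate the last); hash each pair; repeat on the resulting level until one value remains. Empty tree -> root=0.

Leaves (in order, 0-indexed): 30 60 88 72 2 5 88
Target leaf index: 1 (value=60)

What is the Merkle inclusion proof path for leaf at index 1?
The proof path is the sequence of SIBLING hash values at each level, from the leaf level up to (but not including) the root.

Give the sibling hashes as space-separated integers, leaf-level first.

Answer: 30 806 905

Derivation:
L0 (leaves): [30, 60, 88, 72, 2, 5, 88], target index=1
L1: h(30,60)=(30*31+60)%997=990 [pair 0] h(88,72)=(88*31+72)%997=806 [pair 1] h(2,5)=(2*31+5)%997=67 [pair 2] h(88,88)=(88*31+88)%997=822 [pair 3] -> [990, 806, 67, 822]
  Sibling for proof at L0: 30
L2: h(990,806)=(990*31+806)%997=589 [pair 0] h(67,822)=(67*31+822)%997=905 [pair 1] -> [589, 905]
  Sibling for proof at L1: 806
L3: h(589,905)=(589*31+905)%997=221 [pair 0] -> [221]
  Sibling for proof at L2: 905
Root: 221
Proof path (sibling hashes from leaf to root): [30, 806, 905]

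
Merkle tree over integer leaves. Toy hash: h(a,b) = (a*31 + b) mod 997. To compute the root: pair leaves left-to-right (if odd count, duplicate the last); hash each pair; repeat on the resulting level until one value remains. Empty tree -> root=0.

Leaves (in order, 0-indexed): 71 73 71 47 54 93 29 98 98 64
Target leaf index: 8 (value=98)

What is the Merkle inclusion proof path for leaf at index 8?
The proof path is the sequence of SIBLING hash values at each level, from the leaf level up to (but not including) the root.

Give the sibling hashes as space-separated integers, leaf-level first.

L0 (leaves): [71, 73, 71, 47, 54, 93, 29, 98, 98, 64], target index=8
L1: h(71,73)=(71*31+73)%997=280 [pair 0] h(71,47)=(71*31+47)%997=254 [pair 1] h(54,93)=(54*31+93)%997=770 [pair 2] h(29,98)=(29*31+98)%997=0 [pair 3] h(98,64)=(98*31+64)%997=111 [pair 4] -> [280, 254, 770, 0, 111]
  Sibling for proof at L0: 64
L2: h(280,254)=(280*31+254)%997=958 [pair 0] h(770,0)=(770*31+0)%997=939 [pair 1] h(111,111)=(111*31+111)%997=561 [pair 2] -> [958, 939, 561]
  Sibling for proof at L1: 111
L3: h(958,939)=(958*31+939)%997=727 [pair 0] h(561,561)=(561*31+561)%997=6 [pair 1] -> [727, 6]
  Sibling for proof at L2: 561
L4: h(727,6)=(727*31+6)%997=609 [pair 0] -> [609]
  Sibling for proof at L3: 727
Root: 609
Proof path (sibling hashes from leaf to root): [64, 111, 561, 727]

Answer: 64 111 561 727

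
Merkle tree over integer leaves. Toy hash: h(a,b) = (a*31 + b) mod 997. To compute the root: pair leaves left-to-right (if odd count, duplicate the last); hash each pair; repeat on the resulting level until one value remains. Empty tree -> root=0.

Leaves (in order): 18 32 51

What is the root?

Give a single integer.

L0: [18, 32, 51]
L1: h(18,32)=(18*31+32)%997=590 h(51,51)=(51*31+51)%997=635 -> [590, 635]
L2: h(590,635)=(590*31+635)%997=979 -> [979]

Answer: 979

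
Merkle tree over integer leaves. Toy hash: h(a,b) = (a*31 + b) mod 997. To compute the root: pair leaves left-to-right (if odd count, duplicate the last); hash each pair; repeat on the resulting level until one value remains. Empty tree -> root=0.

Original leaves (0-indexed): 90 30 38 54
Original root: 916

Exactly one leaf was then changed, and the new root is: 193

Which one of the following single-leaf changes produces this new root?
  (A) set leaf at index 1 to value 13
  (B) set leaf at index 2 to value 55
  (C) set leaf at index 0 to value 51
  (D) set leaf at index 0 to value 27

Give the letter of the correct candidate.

Original leaves: [90, 30, 38, 54]
Target new root: 193
Try each candidate change and compute the resulting root:
Candidate A: set leaf[1] = 13 -> leaves = [90, 13, 38, 54]
  L0: [90, 13, 38, 54]
  L1: h(90,13)=(90*31+13)%997=809 h(38,54)=(38*31+54)%997=235 -> [809, 235]
  L2: h(809,235)=(809*31+235)%997=389 -> [389]
  root = 389 != target 193
Candidate B: set leaf[2] = 55 -> leaves = [90, 30, 55, 54]
  L0: [90, 30, 55, 54]
  L1: h(90,30)=(90*31+30)%997=826 h(55,54)=(55*31+54)%997=762 -> [826, 762]
  L2: h(826,762)=(826*31+762)%997=446 -> [446]
  root = 446 != target 193
Candidate C: set leaf[0] = 51 -> leaves = [51, 30, 38, 54]
  L0: [51, 30, 38, 54]
  L1: h(51,30)=(51*31+30)%997=614 h(38,54)=(38*31+54)%997=235 -> [614, 235]
  L2: h(614,235)=(614*31+235)%997=326 -> [326]
  root = 326 != target 193
Candidate D: set leaf[0] = 27 -> leaves = [27, 30, 38, 54]
  L0: [27, 30, 38, 54]
  L1: h(27,30)=(27*31+30)%997=867 h(38,54)=(38*31+54)%997=235 -> [867, 235]
  L2: h(867,235)=(867*31+235)%997=193 -> [193]
  root = 193 == target 193  ** MATCH **
Candidate D produces the target root.

Answer: D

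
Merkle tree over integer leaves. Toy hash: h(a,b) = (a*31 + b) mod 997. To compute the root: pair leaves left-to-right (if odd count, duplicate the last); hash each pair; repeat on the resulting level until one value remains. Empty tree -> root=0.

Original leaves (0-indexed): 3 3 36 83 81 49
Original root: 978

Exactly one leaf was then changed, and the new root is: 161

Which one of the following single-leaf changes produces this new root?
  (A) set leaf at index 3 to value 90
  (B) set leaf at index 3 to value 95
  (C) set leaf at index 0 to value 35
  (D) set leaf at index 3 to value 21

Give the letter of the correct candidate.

Original leaves: [3, 3, 36, 83, 81, 49]
Target new root: 161
Try each candidate change and compute the resulting root:
Candidate A: set leaf[3] = 90 -> leaves = [3, 3, 36, 90, 81, 49]
  L0: [3, 3, 36, 90, 81, 49]
  L1: h(3,3)=(3*31+3)%997=96 h(36,90)=(36*31+90)%997=209 h(81,49)=(81*31+49)%997=566 -> [96, 209, 566]
  L2: h(96,209)=(96*31+209)%997=194 h(566,566)=(566*31+566)%997=166 -> [194, 166]
  L3: h(194,166)=(194*31+166)%997=198 -> [198]
  root = 198 != target 161
Candidate B: set leaf[3] = 95 -> leaves = [3, 3, 36, 95, 81, 49]
  L0: [3, 3, 36, 95, 81, 49]
  L1: h(3,3)=(3*31+3)%997=96 h(36,95)=(36*31+95)%997=214 h(81,49)=(81*31+49)%997=566 -> [96, 214, 566]
  L2: h(96,214)=(96*31+214)%997=199 h(566,566)=(566*31+566)%997=166 -> [199, 166]
  L3: h(199,166)=(199*31+166)%997=353 -> [353]
  root = 353 != target 161
Candidate C: set leaf[0] = 35 -> leaves = [35, 3, 36, 83, 81, 49]
  L0: [35, 3, 36, 83, 81, 49]
  L1: h(35,3)=(35*31+3)%997=91 h(36,83)=(36*31+83)%997=202 h(81,49)=(81*31+49)%997=566 -> [91, 202, 566]
  L2: h(91,202)=(91*31+202)%997=32 h(566,566)=(566*31+566)%997=166 -> [32, 166]
  L3: h(32,166)=(32*31+166)%997=161 -> [161]
  root = 161 == target 161  ** MATCH **
Candidate D: set leaf[3] = 21 -> leaves = [3, 3, 36, 21, 81, 49]
  L0: [3, 3, 36, 21, 81, 49]
  L1: h(3,3)=(3*31+3)%997=96 h(36,21)=(36*31+21)%997=140 h(81,49)=(81*31+49)%997=566 -> [96, 140, 566]
  L2: h(96,140)=(96*31+140)%997=125 h(566,566)=(566*31+566)%997=166 -> [125, 166]
  L3: h(125,166)=(125*31+166)%997=53 -> [53]
  root = 53 != target 161
Candidate C produces the target root.

Answer: C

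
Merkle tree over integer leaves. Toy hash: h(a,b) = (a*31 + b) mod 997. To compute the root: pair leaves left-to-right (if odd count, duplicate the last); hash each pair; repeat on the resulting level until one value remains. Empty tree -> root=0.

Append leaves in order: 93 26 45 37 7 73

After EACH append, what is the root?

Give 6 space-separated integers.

Answer: 93 915 892 884 674 792

Derivation:
After append 93 (leaves=[93]):
  L0: [93]
  root=93
After append 26 (leaves=[93, 26]):
  L0: [93, 26]
  L1: h(93,26)=(93*31+26)%997=915 -> [915]
  root=915
After append 45 (leaves=[93, 26, 45]):
  L0: [93, 26, 45]
  L1: h(93,26)=(93*31+26)%997=915 h(45,45)=(45*31+45)%997=443 -> [915, 443]
  L2: h(915,443)=(915*31+443)%997=892 -> [892]
  root=892
After append 37 (leaves=[93, 26, 45, 37]):
  L0: [93, 26, 45, 37]
  L1: h(93,26)=(93*31+26)%997=915 h(45,37)=(45*31+37)%997=435 -> [915, 435]
  L2: h(915,435)=(915*31+435)%997=884 -> [884]
  root=884
After append 7 (leaves=[93, 26, 45, 37, 7]):
  L0: [93, 26, 45, 37, 7]
  L1: h(93,26)=(93*31+26)%997=915 h(45,37)=(45*31+37)%997=435 h(7,7)=(7*31+7)%997=224 -> [915, 435, 224]
  L2: h(915,435)=(915*31+435)%997=884 h(224,224)=(224*31+224)%997=189 -> [884, 189]
  L3: h(884,189)=(884*31+189)%997=674 -> [674]
  root=674
After append 73 (leaves=[93, 26, 45, 37, 7, 73]):
  L0: [93, 26, 45, 37, 7, 73]
  L1: h(93,26)=(93*31+26)%997=915 h(45,37)=(45*31+37)%997=435 h(7,73)=(7*31+73)%997=290 -> [915, 435, 290]
  L2: h(915,435)=(915*31+435)%997=884 h(290,290)=(290*31+290)%997=307 -> [884, 307]
  L3: h(884,307)=(884*31+307)%997=792 -> [792]
  root=792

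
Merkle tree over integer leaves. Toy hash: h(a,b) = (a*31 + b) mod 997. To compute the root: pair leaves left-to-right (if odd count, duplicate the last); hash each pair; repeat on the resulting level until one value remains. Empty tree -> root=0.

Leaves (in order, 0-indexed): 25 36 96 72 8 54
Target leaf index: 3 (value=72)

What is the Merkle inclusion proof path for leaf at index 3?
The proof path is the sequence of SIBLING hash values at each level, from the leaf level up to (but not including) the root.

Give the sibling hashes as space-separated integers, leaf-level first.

L0 (leaves): [25, 36, 96, 72, 8, 54], target index=3
L1: h(25,36)=(25*31+36)%997=811 [pair 0] h(96,72)=(96*31+72)%997=57 [pair 1] h(8,54)=(8*31+54)%997=302 [pair 2] -> [811, 57, 302]
  Sibling for proof at L0: 96
L2: h(811,57)=(811*31+57)%997=273 [pair 0] h(302,302)=(302*31+302)%997=691 [pair 1] -> [273, 691]
  Sibling for proof at L1: 811
L3: h(273,691)=(273*31+691)%997=181 [pair 0] -> [181]
  Sibling for proof at L2: 691
Root: 181
Proof path (sibling hashes from leaf to root): [96, 811, 691]

Answer: 96 811 691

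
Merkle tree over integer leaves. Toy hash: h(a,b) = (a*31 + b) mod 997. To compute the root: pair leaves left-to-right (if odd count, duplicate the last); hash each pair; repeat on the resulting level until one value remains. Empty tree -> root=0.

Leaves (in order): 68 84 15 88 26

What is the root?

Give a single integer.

L0: [68, 84, 15, 88, 26]
L1: h(68,84)=(68*31+84)%997=198 h(15,88)=(15*31+88)%997=553 h(26,26)=(26*31+26)%997=832 -> [198, 553, 832]
L2: h(198,553)=(198*31+553)%997=709 h(832,832)=(832*31+832)%997=702 -> [709, 702]
L3: h(709,702)=(709*31+702)%997=747 -> [747]

Answer: 747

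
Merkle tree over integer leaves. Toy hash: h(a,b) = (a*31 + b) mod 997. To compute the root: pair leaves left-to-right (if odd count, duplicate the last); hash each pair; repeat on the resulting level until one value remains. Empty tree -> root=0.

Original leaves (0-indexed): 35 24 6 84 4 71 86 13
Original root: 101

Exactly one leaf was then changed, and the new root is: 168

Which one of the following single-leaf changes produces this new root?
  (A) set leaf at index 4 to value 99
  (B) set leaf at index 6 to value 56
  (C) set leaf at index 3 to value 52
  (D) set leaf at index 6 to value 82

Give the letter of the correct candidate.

Answer: B

Derivation:
Original leaves: [35, 24, 6, 84, 4, 71, 86, 13]
Target new root: 168
Try each candidate change and compute the resulting root:
Candidate A: set leaf[4] = 99 -> leaves = [35, 24, 6, 84, 99, 71, 86, 13]
  L0: [35, 24, 6, 84, 99, 71, 86, 13]
  L1: h(35,24)=(35*31+24)%997=112 h(6,84)=(6*31+84)%997=270 h(99,71)=(99*31+71)%997=149 h(86,13)=(86*31+13)%997=685 -> [112, 270, 149, 685]
  L2: h(112,270)=(112*31+270)%997=751 h(149,685)=(149*31+685)%997=319 -> [751, 319]
  L3: h(751,319)=(751*31+319)%997=669 -> [669]
  root = 669 != target 168
Candidate B: set leaf[6] = 56 -> leaves = [35, 24, 6, 84, 4, 71, 56, 13]
  L0: [35, 24, 6, 84, 4, 71, 56, 13]
  L1: h(35,24)=(35*31+24)%997=112 h(6,84)=(6*31+84)%997=270 h(4,71)=(4*31+71)%997=195 h(56,13)=(56*31+13)%997=752 -> [112, 270, 195, 752]
  L2: h(112,270)=(112*31+270)%997=751 h(195,752)=(195*31+752)%997=815 -> [751, 815]
  L3: h(751,815)=(751*31+815)%997=168 -> [168]
  root = 168 == target 168  ** MATCH **
Candidate C: set leaf[3] = 52 -> leaves = [35, 24, 6, 52, 4, 71, 86, 13]
  L0: [35, 24, 6, 52, 4, 71, 86, 13]
  L1: h(35,24)=(35*31+24)%997=112 h(6,52)=(6*31+52)%997=238 h(4,71)=(4*31+71)%997=195 h(86,13)=(86*31+13)%997=685 -> [112, 238, 195, 685]
  L2: h(112,238)=(112*31+238)%997=719 h(195,685)=(195*31+685)%997=748 -> [719, 748]
  L3: h(719,748)=(719*31+748)%997=106 -> [106]
  root = 106 != target 168
Candidate D: set leaf[6] = 82 -> leaves = [35, 24, 6, 84, 4, 71, 82, 13]
  L0: [35, 24, 6, 84, 4, 71, 82, 13]
  L1: h(35,24)=(35*31+24)%997=112 h(6,84)=(6*31+84)%997=270 h(4,71)=(4*31+71)%997=195 h(82,13)=(82*31+13)%997=561 -> [112, 270, 195, 561]
  L2: h(112,270)=(112*31+270)%997=751 h(195,561)=(195*31+561)%997=624 -> [751, 624]
  L3: h(751,624)=(751*31+624)%997=974 -> [974]
  root = 974 != target 168
Candidate B produces the target root.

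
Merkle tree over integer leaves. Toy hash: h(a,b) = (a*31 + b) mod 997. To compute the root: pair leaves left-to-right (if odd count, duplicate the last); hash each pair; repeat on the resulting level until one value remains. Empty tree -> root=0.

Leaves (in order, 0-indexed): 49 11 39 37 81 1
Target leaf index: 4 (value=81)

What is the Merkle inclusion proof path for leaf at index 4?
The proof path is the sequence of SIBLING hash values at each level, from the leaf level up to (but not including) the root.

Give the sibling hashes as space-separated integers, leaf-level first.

L0 (leaves): [49, 11, 39, 37, 81, 1], target index=4
L1: h(49,11)=(49*31+11)%997=533 [pair 0] h(39,37)=(39*31+37)%997=249 [pair 1] h(81,1)=(81*31+1)%997=518 [pair 2] -> [533, 249, 518]
  Sibling for proof at L0: 1
L2: h(533,249)=(533*31+249)%997=820 [pair 0] h(518,518)=(518*31+518)%997=624 [pair 1] -> [820, 624]
  Sibling for proof at L1: 518
L3: h(820,624)=(820*31+624)%997=122 [pair 0] -> [122]
  Sibling for proof at L2: 820
Root: 122
Proof path (sibling hashes from leaf to root): [1, 518, 820]

Answer: 1 518 820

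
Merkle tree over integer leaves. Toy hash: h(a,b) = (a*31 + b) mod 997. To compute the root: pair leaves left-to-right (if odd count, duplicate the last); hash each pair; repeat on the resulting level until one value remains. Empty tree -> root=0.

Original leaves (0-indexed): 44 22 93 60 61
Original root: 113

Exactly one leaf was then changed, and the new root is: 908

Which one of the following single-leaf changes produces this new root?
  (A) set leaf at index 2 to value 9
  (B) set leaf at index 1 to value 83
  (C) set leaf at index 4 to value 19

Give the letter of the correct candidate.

Answer: B

Derivation:
Original leaves: [44, 22, 93, 60, 61]
Target new root: 908
Try each candidate change and compute the resulting root:
Candidate A: set leaf[2] = 9 -> leaves = [44, 22, 9, 60, 61]
  L0: [44, 22, 9, 60, 61]
  L1: h(44,22)=(44*31+22)%997=389 h(9,60)=(9*31+60)%997=339 h(61,61)=(61*31+61)%997=955 -> [389, 339, 955]
  L2: h(389,339)=(389*31+339)%997=434 h(955,955)=(955*31+955)%997=650 -> [434, 650]
  L3: h(434,650)=(434*31+650)%997=146 -> [146]
  root = 146 != target 908
Candidate B: set leaf[1] = 83 -> leaves = [44, 83, 93, 60, 61]
  L0: [44, 83, 93, 60, 61]
  L1: h(44,83)=(44*31+83)%997=450 h(93,60)=(93*31+60)%997=949 h(61,61)=(61*31+61)%997=955 -> [450, 949, 955]
  L2: h(450,949)=(450*31+949)%997=941 h(955,955)=(955*31+955)%997=650 -> [941, 650]
  L3: h(941,650)=(941*31+650)%997=908 -> [908]
  root = 908 == target 908  ** MATCH **
Candidate C: set leaf[4] = 19 -> leaves = [44, 22, 93, 60, 19]
  L0: [44, 22, 93, 60, 19]
  L1: h(44,22)=(44*31+22)%997=389 h(93,60)=(93*31+60)%997=949 h(19,19)=(19*31+19)%997=608 -> [389, 949, 608]
  L2: h(389,949)=(389*31+949)%997=47 h(608,608)=(608*31+608)%997=513 -> [47, 513]
  L3: h(47,513)=(47*31+513)%997=973 -> [973]
  root = 973 != target 908
Candidate B produces the target root.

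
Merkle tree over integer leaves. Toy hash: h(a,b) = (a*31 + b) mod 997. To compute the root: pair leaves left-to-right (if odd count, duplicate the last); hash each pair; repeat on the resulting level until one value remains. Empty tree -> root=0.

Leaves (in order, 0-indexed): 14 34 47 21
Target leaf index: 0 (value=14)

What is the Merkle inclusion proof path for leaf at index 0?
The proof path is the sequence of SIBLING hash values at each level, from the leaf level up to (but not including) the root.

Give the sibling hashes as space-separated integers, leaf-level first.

Answer: 34 481

Derivation:
L0 (leaves): [14, 34, 47, 21], target index=0
L1: h(14,34)=(14*31+34)%997=468 [pair 0] h(47,21)=(47*31+21)%997=481 [pair 1] -> [468, 481]
  Sibling for proof at L0: 34
L2: h(468,481)=(468*31+481)%997=34 [pair 0] -> [34]
  Sibling for proof at L1: 481
Root: 34
Proof path (sibling hashes from leaf to root): [34, 481]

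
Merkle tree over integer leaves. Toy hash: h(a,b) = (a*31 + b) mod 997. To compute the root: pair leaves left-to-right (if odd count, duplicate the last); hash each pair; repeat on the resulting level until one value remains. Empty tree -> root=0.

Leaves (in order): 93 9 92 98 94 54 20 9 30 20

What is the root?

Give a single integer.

L0: [93, 9, 92, 98, 94, 54, 20, 9, 30, 20]
L1: h(93,9)=(93*31+9)%997=898 h(92,98)=(92*31+98)%997=956 h(94,54)=(94*31+54)%997=974 h(20,9)=(20*31+9)%997=629 h(30,20)=(30*31+20)%997=950 -> [898, 956, 974, 629, 950]
L2: h(898,956)=(898*31+956)%997=878 h(974,629)=(974*31+629)%997=913 h(950,950)=(950*31+950)%997=490 -> [878, 913, 490]
L3: h(878,913)=(878*31+913)%997=215 h(490,490)=(490*31+490)%997=725 -> [215, 725]
L4: h(215,725)=(215*31+725)%997=411 -> [411]

Answer: 411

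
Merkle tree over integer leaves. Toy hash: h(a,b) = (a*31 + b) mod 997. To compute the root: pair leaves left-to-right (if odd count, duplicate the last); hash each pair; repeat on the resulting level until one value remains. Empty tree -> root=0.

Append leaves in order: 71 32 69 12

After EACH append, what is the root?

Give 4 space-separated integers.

After append 71 (leaves=[71]):
  L0: [71]
  root=71
After append 32 (leaves=[71, 32]):
  L0: [71, 32]
  L1: h(71,32)=(71*31+32)%997=239 -> [239]
  root=239
After append 69 (leaves=[71, 32, 69]):
  L0: [71, 32, 69]
  L1: h(71,32)=(71*31+32)%997=239 h(69,69)=(69*31+69)%997=214 -> [239, 214]
  L2: h(239,214)=(239*31+214)%997=644 -> [644]
  root=644
After append 12 (leaves=[71, 32, 69, 12]):
  L0: [71, 32, 69, 12]
  L1: h(71,32)=(71*31+32)%997=239 h(69,12)=(69*31+12)%997=157 -> [239, 157]
  L2: h(239,157)=(239*31+157)%997=587 -> [587]
  root=587

Answer: 71 239 644 587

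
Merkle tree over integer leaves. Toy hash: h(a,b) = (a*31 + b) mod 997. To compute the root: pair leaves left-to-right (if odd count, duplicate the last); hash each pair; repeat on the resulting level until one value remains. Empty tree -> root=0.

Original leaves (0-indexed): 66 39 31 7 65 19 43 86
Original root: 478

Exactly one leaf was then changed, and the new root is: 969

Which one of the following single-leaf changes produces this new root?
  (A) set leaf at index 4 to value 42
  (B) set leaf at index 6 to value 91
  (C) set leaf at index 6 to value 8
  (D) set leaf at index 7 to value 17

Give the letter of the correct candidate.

Answer: B

Derivation:
Original leaves: [66, 39, 31, 7, 65, 19, 43, 86]
Target new root: 969
Try each candidate change and compute the resulting root:
Candidate A: set leaf[4] = 42 -> leaves = [66, 39, 31, 7, 42, 19, 43, 86]
  L0: [66, 39, 31, 7, 42, 19, 43, 86]
  L1: h(66,39)=(66*31+39)%997=91 h(31,7)=(31*31+7)%997=968 h(42,19)=(42*31+19)%997=324 h(43,86)=(43*31+86)%997=422 -> [91, 968, 324, 422]
  L2: h(91,968)=(91*31+968)%997=798 h(324,422)=(324*31+422)%997=496 -> [798, 496]
  L3: h(798,496)=(798*31+496)%997=309 -> [309]
  root = 309 != target 969
Candidate B: set leaf[6] = 91 -> leaves = [66, 39, 31, 7, 65, 19, 91, 86]
  L0: [66, 39, 31, 7, 65, 19, 91, 86]
  L1: h(66,39)=(66*31+39)%997=91 h(31,7)=(31*31+7)%997=968 h(65,19)=(65*31+19)%997=40 h(91,86)=(91*31+86)%997=913 -> [91, 968, 40, 913]
  L2: h(91,968)=(91*31+968)%997=798 h(40,913)=(40*31+913)%997=159 -> [798, 159]
  L3: h(798,159)=(798*31+159)%997=969 -> [969]
  root = 969 == target 969  ** MATCH **
Candidate C: set leaf[6] = 8 -> leaves = [66, 39, 31, 7, 65, 19, 8, 86]
  L0: [66, 39, 31, 7, 65, 19, 8, 86]
  L1: h(66,39)=(66*31+39)%997=91 h(31,7)=(31*31+7)%997=968 h(65,19)=(65*31+19)%997=40 h(8,86)=(8*31+86)%997=334 -> [91, 968, 40, 334]
  L2: h(91,968)=(91*31+968)%997=798 h(40,334)=(40*31+334)%997=577 -> [798, 577]
  L3: h(798,577)=(798*31+577)%997=390 -> [390]
  root = 390 != target 969
Candidate D: set leaf[7] = 17 -> leaves = [66, 39, 31, 7, 65, 19, 43, 17]
  L0: [66, 39, 31, 7, 65, 19, 43, 17]
  L1: h(66,39)=(66*31+39)%997=91 h(31,7)=(31*31+7)%997=968 h(65,19)=(65*31+19)%997=40 h(43,17)=(43*31+17)%997=353 -> [91, 968, 40, 353]
  L2: h(91,968)=(91*31+968)%997=798 h(40,353)=(40*31+353)%997=596 -> [798, 596]
  L3: h(798,596)=(798*31+596)%997=409 -> [409]
  root = 409 != target 969
Candidate B produces the target root.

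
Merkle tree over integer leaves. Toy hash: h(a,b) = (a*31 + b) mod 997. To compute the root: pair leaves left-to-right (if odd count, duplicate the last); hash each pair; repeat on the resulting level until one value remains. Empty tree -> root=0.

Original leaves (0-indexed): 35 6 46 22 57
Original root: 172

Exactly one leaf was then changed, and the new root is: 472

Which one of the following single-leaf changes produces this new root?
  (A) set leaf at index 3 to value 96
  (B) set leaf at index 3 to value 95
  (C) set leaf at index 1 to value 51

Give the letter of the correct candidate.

Answer: A

Derivation:
Original leaves: [35, 6, 46, 22, 57]
Target new root: 472
Try each candidate change and compute the resulting root:
Candidate A: set leaf[3] = 96 -> leaves = [35, 6, 46, 96, 57]
  L0: [35, 6, 46, 96, 57]
  L1: h(35,6)=(35*31+6)%997=94 h(46,96)=(46*31+96)%997=525 h(57,57)=(57*31+57)%997=827 -> [94, 525, 827]
  L2: h(94,525)=(94*31+525)%997=448 h(827,827)=(827*31+827)%997=542 -> [448, 542]
  L3: h(448,542)=(448*31+542)%997=472 -> [472]
  root = 472 == target 472  ** MATCH **
Candidate B: set leaf[3] = 95 -> leaves = [35, 6, 46, 95, 57]
  L0: [35, 6, 46, 95, 57]
  L1: h(35,6)=(35*31+6)%997=94 h(46,95)=(46*31+95)%997=524 h(57,57)=(57*31+57)%997=827 -> [94, 524, 827]
  L2: h(94,524)=(94*31+524)%997=447 h(827,827)=(827*31+827)%997=542 -> [447, 542]
  L3: h(447,542)=(447*31+542)%997=441 -> [441]
  root = 441 != target 472
Candidate C: set leaf[1] = 51 -> leaves = [35, 51, 46, 22, 57]
  L0: [35, 51, 46, 22, 57]
  L1: h(35,51)=(35*31+51)%997=139 h(46,22)=(46*31+22)%997=451 h(57,57)=(57*31+57)%997=827 -> [139, 451, 827]
  L2: h(139,451)=(139*31+451)%997=772 h(827,827)=(827*31+827)%997=542 -> [772, 542]
  L3: h(772,542)=(772*31+542)%997=546 -> [546]
  root = 546 != target 472
Candidate A produces the target root.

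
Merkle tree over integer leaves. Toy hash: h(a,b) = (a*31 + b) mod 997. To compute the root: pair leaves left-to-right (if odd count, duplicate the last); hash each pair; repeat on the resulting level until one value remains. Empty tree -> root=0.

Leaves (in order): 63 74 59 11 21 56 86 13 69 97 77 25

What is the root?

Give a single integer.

L0: [63, 74, 59, 11, 21, 56, 86, 13, 69, 97, 77, 25]
L1: h(63,74)=(63*31+74)%997=33 h(59,11)=(59*31+11)%997=843 h(21,56)=(21*31+56)%997=707 h(86,13)=(86*31+13)%997=685 h(69,97)=(69*31+97)%997=242 h(77,25)=(77*31+25)%997=418 -> [33, 843, 707, 685, 242, 418]
L2: h(33,843)=(33*31+843)%997=869 h(707,685)=(707*31+685)%997=668 h(242,418)=(242*31+418)%997=941 -> [869, 668, 941]
L3: h(869,668)=(869*31+668)%997=688 h(941,941)=(941*31+941)%997=202 -> [688, 202]
L4: h(688,202)=(688*31+202)%997=593 -> [593]

Answer: 593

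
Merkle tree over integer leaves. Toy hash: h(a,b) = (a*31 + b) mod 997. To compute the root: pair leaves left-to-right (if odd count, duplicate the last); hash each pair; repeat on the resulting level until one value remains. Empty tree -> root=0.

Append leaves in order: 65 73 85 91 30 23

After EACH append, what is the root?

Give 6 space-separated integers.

After append 65 (leaves=[65]):
  L0: [65]
  root=65
After append 73 (leaves=[65, 73]):
  L0: [65, 73]
  L1: h(65,73)=(65*31+73)%997=94 -> [94]
  root=94
After append 85 (leaves=[65, 73, 85]):
  L0: [65, 73, 85]
  L1: h(65,73)=(65*31+73)%997=94 h(85,85)=(85*31+85)%997=726 -> [94, 726]
  L2: h(94,726)=(94*31+726)%997=649 -> [649]
  root=649
After append 91 (leaves=[65, 73, 85, 91]):
  L0: [65, 73, 85, 91]
  L1: h(65,73)=(65*31+73)%997=94 h(85,91)=(85*31+91)%997=732 -> [94, 732]
  L2: h(94,732)=(94*31+732)%997=655 -> [655]
  root=655
After append 30 (leaves=[65, 73, 85, 91, 30]):
  L0: [65, 73, 85, 91, 30]
  L1: h(65,73)=(65*31+73)%997=94 h(85,91)=(85*31+91)%997=732 h(30,30)=(30*31+30)%997=960 -> [94, 732, 960]
  L2: h(94,732)=(94*31+732)%997=655 h(960,960)=(960*31+960)%997=810 -> [655, 810]
  L3: h(655,810)=(655*31+810)%997=178 -> [178]
  root=178
After append 23 (leaves=[65, 73, 85, 91, 30, 23]):
  L0: [65, 73, 85, 91, 30, 23]
  L1: h(65,73)=(65*31+73)%997=94 h(85,91)=(85*31+91)%997=732 h(30,23)=(30*31+23)%997=953 -> [94, 732, 953]
  L2: h(94,732)=(94*31+732)%997=655 h(953,953)=(953*31+953)%997=586 -> [655, 586]
  L3: h(655,586)=(655*31+586)%997=951 -> [951]
  root=951

Answer: 65 94 649 655 178 951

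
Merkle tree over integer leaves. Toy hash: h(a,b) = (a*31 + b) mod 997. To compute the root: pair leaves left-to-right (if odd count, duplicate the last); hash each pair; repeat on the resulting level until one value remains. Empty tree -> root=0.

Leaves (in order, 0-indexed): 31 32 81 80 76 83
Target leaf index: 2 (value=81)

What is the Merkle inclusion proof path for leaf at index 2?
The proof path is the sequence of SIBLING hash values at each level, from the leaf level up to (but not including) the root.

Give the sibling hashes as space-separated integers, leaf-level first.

L0 (leaves): [31, 32, 81, 80, 76, 83], target index=2
L1: h(31,32)=(31*31+32)%997=993 [pair 0] h(81,80)=(81*31+80)%997=597 [pair 1] h(76,83)=(76*31+83)%997=445 [pair 2] -> [993, 597, 445]
  Sibling for proof at L0: 80
L2: h(993,597)=(993*31+597)%997=473 [pair 0] h(445,445)=(445*31+445)%997=282 [pair 1] -> [473, 282]
  Sibling for proof at L1: 993
L3: h(473,282)=(473*31+282)%997=987 [pair 0] -> [987]
  Sibling for proof at L2: 282
Root: 987
Proof path (sibling hashes from leaf to root): [80, 993, 282]

Answer: 80 993 282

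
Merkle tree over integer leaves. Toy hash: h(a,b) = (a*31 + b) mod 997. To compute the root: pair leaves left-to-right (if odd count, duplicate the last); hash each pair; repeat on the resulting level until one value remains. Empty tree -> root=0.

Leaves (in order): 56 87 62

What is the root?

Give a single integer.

Answer: 671

Derivation:
L0: [56, 87, 62]
L1: h(56,87)=(56*31+87)%997=826 h(62,62)=(62*31+62)%997=987 -> [826, 987]
L2: h(826,987)=(826*31+987)%997=671 -> [671]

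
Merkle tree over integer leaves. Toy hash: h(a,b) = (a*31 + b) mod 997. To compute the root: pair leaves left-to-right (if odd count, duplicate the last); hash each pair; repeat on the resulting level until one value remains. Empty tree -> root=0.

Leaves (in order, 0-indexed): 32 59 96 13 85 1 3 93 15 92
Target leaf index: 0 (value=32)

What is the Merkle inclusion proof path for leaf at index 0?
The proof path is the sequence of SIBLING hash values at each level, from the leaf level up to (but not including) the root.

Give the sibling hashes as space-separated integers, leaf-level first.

L0 (leaves): [32, 59, 96, 13, 85, 1, 3, 93, 15, 92], target index=0
L1: h(32,59)=(32*31+59)%997=54 [pair 0] h(96,13)=(96*31+13)%997=995 [pair 1] h(85,1)=(85*31+1)%997=642 [pair 2] h(3,93)=(3*31+93)%997=186 [pair 3] h(15,92)=(15*31+92)%997=557 [pair 4] -> [54, 995, 642, 186, 557]
  Sibling for proof at L0: 59
L2: h(54,995)=(54*31+995)%997=675 [pair 0] h(642,186)=(642*31+186)%997=148 [pair 1] h(557,557)=(557*31+557)%997=875 [pair 2] -> [675, 148, 875]
  Sibling for proof at L1: 995
L3: h(675,148)=(675*31+148)%997=136 [pair 0] h(875,875)=(875*31+875)%997=84 [pair 1] -> [136, 84]
  Sibling for proof at L2: 148
L4: h(136,84)=(136*31+84)%997=312 [pair 0] -> [312]
  Sibling for proof at L3: 84
Root: 312
Proof path (sibling hashes from leaf to root): [59, 995, 148, 84]

Answer: 59 995 148 84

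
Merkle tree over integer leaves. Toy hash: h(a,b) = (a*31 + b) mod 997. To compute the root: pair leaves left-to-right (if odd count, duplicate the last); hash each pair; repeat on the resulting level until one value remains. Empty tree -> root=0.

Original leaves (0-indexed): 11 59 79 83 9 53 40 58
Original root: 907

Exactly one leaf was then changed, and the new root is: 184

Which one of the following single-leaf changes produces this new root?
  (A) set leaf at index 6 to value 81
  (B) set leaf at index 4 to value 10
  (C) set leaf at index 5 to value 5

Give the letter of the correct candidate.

Answer: A

Derivation:
Original leaves: [11, 59, 79, 83, 9, 53, 40, 58]
Target new root: 184
Try each candidate change and compute the resulting root:
Candidate A: set leaf[6] = 81 -> leaves = [11, 59, 79, 83, 9, 53, 81, 58]
  L0: [11, 59, 79, 83, 9, 53, 81, 58]
  L1: h(11,59)=(11*31+59)%997=400 h(79,83)=(79*31+83)%997=538 h(9,53)=(9*31+53)%997=332 h(81,58)=(81*31+58)%997=575 -> [400, 538, 332, 575]
  L2: h(400,538)=(400*31+538)%997=974 h(332,575)=(332*31+575)%997=897 -> [974, 897]
  L3: h(974,897)=(974*31+897)%997=184 -> [184]
  root = 184 == target 184  ** MATCH **
Candidate B: set leaf[4] = 10 -> leaves = [11, 59, 79, 83, 10, 53, 40, 58]
  L0: [11, 59, 79, 83, 10, 53, 40, 58]
  L1: h(11,59)=(11*31+59)%997=400 h(79,83)=(79*31+83)%997=538 h(10,53)=(10*31+53)%997=363 h(40,58)=(40*31+58)%997=301 -> [400, 538, 363, 301]
  L2: h(400,538)=(400*31+538)%997=974 h(363,301)=(363*31+301)%997=587 -> [974, 587]
  L3: h(974,587)=(974*31+587)%997=871 -> [871]
  root = 871 != target 184
Candidate C: set leaf[5] = 5 -> leaves = [11, 59, 79, 83, 9, 5, 40, 58]
  L0: [11, 59, 79, 83, 9, 5, 40, 58]
  L1: h(11,59)=(11*31+59)%997=400 h(79,83)=(79*31+83)%997=538 h(9,5)=(9*31+5)%997=284 h(40,58)=(40*31+58)%997=301 -> [400, 538, 284, 301]
  L2: h(400,538)=(400*31+538)%997=974 h(284,301)=(284*31+301)%997=132 -> [974, 132]
  L3: h(974,132)=(974*31+132)%997=416 -> [416]
  root = 416 != target 184
Candidate A produces the target root.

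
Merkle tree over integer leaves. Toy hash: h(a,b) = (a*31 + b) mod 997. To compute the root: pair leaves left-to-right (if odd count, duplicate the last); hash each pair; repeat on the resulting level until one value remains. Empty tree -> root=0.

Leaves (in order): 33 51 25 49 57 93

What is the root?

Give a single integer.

Answer: 538

Derivation:
L0: [33, 51, 25, 49, 57, 93]
L1: h(33,51)=(33*31+51)%997=77 h(25,49)=(25*31+49)%997=824 h(57,93)=(57*31+93)%997=863 -> [77, 824, 863]
L2: h(77,824)=(77*31+824)%997=220 h(863,863)=(863*31+863)%997=697 -> [220, 697]
L3: h(220,697)=(220*31+697)%997=538 -> [538]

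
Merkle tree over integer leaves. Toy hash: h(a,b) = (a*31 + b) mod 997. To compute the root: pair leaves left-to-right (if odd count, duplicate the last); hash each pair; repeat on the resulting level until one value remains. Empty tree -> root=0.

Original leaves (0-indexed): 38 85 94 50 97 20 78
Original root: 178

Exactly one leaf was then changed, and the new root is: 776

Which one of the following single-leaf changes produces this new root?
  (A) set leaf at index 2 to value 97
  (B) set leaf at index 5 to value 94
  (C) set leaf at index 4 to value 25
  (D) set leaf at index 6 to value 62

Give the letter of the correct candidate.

Answer: C

Derivation:
Original leaves: [38, 85, 94, 50, 97, 20, 78]
Target new root: 776
Try each candidate change and compute the resulting root:
Candidate A: set leaf[2] = 97 -> leaves = [38, 85, 97, 50, 97, 20, 78]
  L0: [38, 85, 97, 50, 97, 20, 78]
  L1: h(38,85)=(38*31+85)%997=266 h(97,50)=(97*31+50)%997=66 h(97,20)=(97*31+20)%997=36 h(78,78)=(78*31+78)%997=502 -> [266, 66, 36, 502]
  L2: h(266,66)=(266*31+66)%997=336 h(36,502)=(36*31+502)%997=621 -> [336, 621]
  L3: h(336,621)=(336*31+621)%997=70 -> [70]
  root = 70 != target 776
Candidate B: set leaf[5] = 94 -> leaves = [38, 85, 94, 50, 97, 94, 78]
  L0: [38, 85, 94, 50, 97, 94, 78]
  L1: h(38,85)=(38*31+85)%997=266 h(94,50)=(94*31+50)%997=970 h(97,94)=(97*31+94)%997=110 h(78,78)=(78*31+78)%997=502 -> [266, 970, 110, 502]
  L2: h(266,970)=(266*31+970)%997=243 h(110,502)=(110*31+502)%997=921 -> [243, 921]
  L3: h(243,921)=(243*31+921)%997=478 -> [478]
  root = 478 != target 776
Candidate C: set leaf[4] = 25 -> leaves = [38, 85, 94, 50, 25, 20, 78]
  L0: [38, 85, 94, 50, 25, 20, 78]
  L1: h(38,85)=(38*31+85)%997=266 h(94,50)=(94*31+50)%997=970 h(25,20)=(25*31+20)%997=795 h(78,78)=(78*31+78)%997=502 -> [266, 970, 795, 502]
  L2: h(266,970)=(266*31+970)%997=243 h(795,502)=(795*31+502)%997=222 -> [243, 222]
  L3: h(243,222)=(243*31+222)%997=776 -> [776]
  root = 776 == target 776  ** MATCH **
Candidate D: set leaf[6] = 62 -> leaves = [38, 85, 94, 50, 97, 20, 62]
  L0: [38, 85, 94, 50, 97, 20, 62]
  L1: h(38,85)=(38*31+85)%997=266 h(94,50)=(94*31+50)%997=970 h(97,20)=(97*31+20)%997=36 h(62,62)=(62*31+62)%997=987 -> [266, 970, 36, 987]
  L2: h(266,970)=(266*31+970)%997=243 h(36,987)=(36*31+987)%997=109 -> [243, 109]
  L3: h(243,109)=(243*31+109)%997=663 -> [663]
  root = 663 != target 776
Candidate C produces the target root.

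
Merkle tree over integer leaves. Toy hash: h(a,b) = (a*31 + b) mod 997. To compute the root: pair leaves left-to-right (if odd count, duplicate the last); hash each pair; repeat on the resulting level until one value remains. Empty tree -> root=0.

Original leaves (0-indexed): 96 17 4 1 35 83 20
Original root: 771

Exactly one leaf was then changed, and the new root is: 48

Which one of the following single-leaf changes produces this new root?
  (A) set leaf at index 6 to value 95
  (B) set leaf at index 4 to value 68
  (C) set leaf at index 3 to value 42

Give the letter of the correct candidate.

Original leaves: [96, 17, 4, 1, 35, 83, 20]
Target new root: 48
Try each candidate change and compute the resulting root:
Candidate A: set leaf[6] = 95 -> leaves = [96, 17, 4, 1, 35, 83, 95]
  L0: [96, 17, 4, 1, 35, 83, 95]
  L1: h(96,17)=(96*31+17)%997=2 h(4,1)=(4*31+1)%997=125 h(35,83)=(35*31+83)%997=171 h(95,95)=(95*31+95)%997=49 -> [2, 125, 171, 49]
  L2: h(2,125)=(2*31+125)%997=187 h(171,49)=(171*31+49)%997=365 -> [187, 365]
  L3: h(187,365)=(187*31+365)%997=180 -> [180]
  root = 180 != target 48
Candidate B: set leaf[4] = 68 -> leaves = [96, 17, 4, 1, 68, 83, 20]
  L0: [96, 17, 4, 1, 68, 83, 20]
  L1: h(96,17)=(96*31+17)%997=2 h(4,1)=(4*31+1)%997=125 h(68,83)=(68*31+83)%997=197 h(20,20)=(20*31+20)%997=640 -> [2, 125, 197, 640]
  L2: h(2,125)=(2*31+125)%997=187 h(197,640)=(197*31+640)%997=765 -> [187, 765]
  L3: h(187,765)=(187*31+765)%997=580 -> [580]
  root = 580 != target 48
Candidate C: set leaf[3] = 42 -> leaves = [96, 17, 4, 42, 35, 83, 20]
  L0: [96, 17, 4, 42, 35, 83, 20]
  L1: h(96,17)=(96*31+17)%997=2 h(4,42)=(4*31+42)%997=166 h(35,83)=(35*31+83)%997=171 h(20,20)=(20*31+20)%997=640 -> [2, 166, 171, 640]
  L2: h(2,166)=(2*31+166)%997=228 h(171,640)=(171*31+640)%997=956 -> [228, 956]
  L3: h(228,956)=(228*31+956)%997=48 -> [48]
  root = 48 == target 48  ** MATCH **
Candidate C produces the target root.

Answer: C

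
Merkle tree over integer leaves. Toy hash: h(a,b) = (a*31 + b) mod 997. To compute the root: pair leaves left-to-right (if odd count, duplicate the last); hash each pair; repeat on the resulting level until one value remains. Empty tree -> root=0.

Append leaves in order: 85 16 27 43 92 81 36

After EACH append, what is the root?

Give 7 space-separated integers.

Answer: 85 657 294 310 130 775 988

Derivation:
After append 85 (leaves=[85]):
  L0: [85]
  root=85
After append 16 (leaves=[85, 16]):
  L0: [85, 16]
  L1: h(85,16)=(85*31+16)%997=657 -> [657]
  root=657
After append 27 (leaves=[85, 16, 27]):
  L0: [85, 16, 27]
  L1: h(85,16)=(85*31+16)%997=657 h(27,27)=(27*31+27)%997=864 -> [657, 864]
  L2: h(657,864)=(657*31+864)%997=294 -> [294]
  root=294
After append 43 (leaves=[85, 16, 27, 43]):
  L0: [85, 16, 27, 43]
  L1: h(85,16)=(85*31+16)%997=657 h(27,43)=(27*31+43)%997=880 -> [657, 880]
  L2: h(657,880)=(657*31+880)%997=310 -> [310]
  root=310
After append 92 (leaves=[85, 16, 27, 43, 92]):
  L0: [85, 16, 27, 43, 92]
  L1: h(85,16)=(85*31+16)%997=657 h(27,43)=(27*31+43)%997=880 h(92,92)=(92*31+92)%997=950 -> [657, 880, 950]
  L2: h(657,880)=(657*31+880)%997=310 h(950,950)=(950*31+950)%997=490 -> [310, 490]
  L3: h(310,490)=(310*31+490)%997=130 -> [130]
  root=130
After append 81 (leaves=[85, 16, 27, 43, 92, 81]):
  L0: [85, 16, 27, 43, 92, 81]
  L1: h(85,16)=(85*31+16)%997=657 h(27,43)=(27*31+43)%997=880 h(92,81)=(92*31+81)%997=939 -> [657, 880, 939]
  L2: h(657,880)=(657*31+880)%997=310 h(939,939)=(939*31+939)%997=138 -> [310, 138]
  L3: h(310,138)=(310*31+138)%997=775 -> [775]
  root=775
After append 36 (leaves=[85, 16, 27, 43, 92, 81, 36]):
  L0: [85, 16, 27, 43, 92, 81, 36]
  L1: h(85,16)=(85*31+16)%997=657 h(27,43)=(27*31+43)%997=880 h(92,81)=(92*31+81)%997=939 h(36,36)=(36*31+36)%997=155 -> [657, 880, 939, 155]
  L2: h(657,880)=(657*31+880)%997=310 h(939,155)=(939*31+155)%997=351 -> [310, 351]
  L3: h(310,351)=(310*31+351)%997=988 -> [988]
  root=988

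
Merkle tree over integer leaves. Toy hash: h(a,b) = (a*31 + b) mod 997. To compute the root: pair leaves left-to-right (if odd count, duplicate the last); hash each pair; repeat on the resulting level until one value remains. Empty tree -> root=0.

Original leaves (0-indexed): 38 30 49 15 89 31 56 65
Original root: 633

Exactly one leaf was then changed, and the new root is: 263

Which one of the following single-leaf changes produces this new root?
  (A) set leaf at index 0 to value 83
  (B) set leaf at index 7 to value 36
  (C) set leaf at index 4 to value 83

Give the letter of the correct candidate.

Answer: A

Derivation:
Original leaves: [38, 30, 49, 15, 89, 31, 56, 65]
Target new root: 263
Try each candidate change and compute the resulting root:
Candidate A: set leaf[0] = 83 -> leaves = [83, 30, 49, 15, 89, 31, 56, 65]
  L0: [83, 30, 49, 15, 89, 31, 56, 65]
  L1: h(83,30)=(83*31+30)%997=609 h(49,15)=(49*31+15)%997=537 h(89,31)=(89*31+31)%997=796 h(56,65)=(56*31+65)%997=804 -> [609, 537, 796, 804]
  L2: h(609,537)=(609*31+537)%997=473 h(796,804)=(796*31+804)%997=555 -> [473, 555]
  L3: h(473,555)=(473*31+555)%997=263 -> [263]
  root = 263 == target 263  ** MATCH **
Candidate B: set leaf[7] = 36 -> leaves = [38, 30, 49, 15, 89, 31, 56, 36]
  L0: [38, 30, 49, 15, 89, 31, 56, 36]
  L1: h(38,30)=(38*31+30)%997=211 h(49,15)=(49*31+15)%997=537 h(89,31)=(89*31+31)%997=796 h(56,36)=(56*31+36)%997=775 -> [211, 537, 796, 775]
  L2: h(211,537)=(211*31+537)%997=99 h(796,775)=(796*31+775)%997=526 -> [99, 526]
  L3: h(99,526)=(99*31+526)%997=604 -> [604]
  root = 604 != target 263
Candidate C: set leaf[4] = 83 -> leaves = [38, 30, 49, 15, 83, 31, 56, 65]
  L0: [38, 30, 49, 15, 83, 31, 56, 65]
  L1: h(38,30)=(38*31+30)%997=211 h(49,15)=(49*31+15)%997=537 h(83,31)=(83*31+31)%997=610 h(56,65)=(56*31+65)%997=804 -> [211, 537, 610, 804]
  L2: h(211,537)=(211*31+537)%997=99 h(610,804)=(610*31+804)%997=771 -> [99, 771]
  L3: h(99,771)=(99*31+771)%997=849 -> [849]
  root = 849 != target 263
Candidate A produces the target root.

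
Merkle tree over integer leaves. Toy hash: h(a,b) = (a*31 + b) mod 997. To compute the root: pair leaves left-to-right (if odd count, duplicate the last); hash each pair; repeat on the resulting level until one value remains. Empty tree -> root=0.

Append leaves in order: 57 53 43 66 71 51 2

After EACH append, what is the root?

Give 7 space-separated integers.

Answer: 57 823 967 990 703 63 866

Derivation:
After append 57 (leaves=[57]):
  L0: [57]
  root=57
After append 53 (leaves=[57, 53]):
  L0: [57, 53]
  L1: h(57,53)=(57*31+53)%997=823 -> [823]
  root=823
After append 43 (leaves=[57, 53, 43]):
  L0: [57, 53, 43]
  L1: h(57,53)=(57*31+53)%997=823 h(43,43)=(43*31+43)%997=379 -> [823, 379]
  L2: h(823,379)=(823*31+379)%997=967 -> [967]
  root=967
After append 66 (leaves=[57, 53, 43, 66]):
  L0: [57, 53, 43, 66]
  L1: h(57,53)=(57*31+53)%997=823 h(43,66)=(43*31+66)%997=402 -> [823, 402]
  L2: h(823,402)=(823*31+402)%997=990 -> [990]
  root=990
After append 71 (leaves=[57, 53, 43, 66, 71]):
  L0: [57, 53, 43, 66, 71]
  L1: h(57,53)=(57*31+53)%997=823 h(43,66)=(43*31+66)%997=402 h(71,71)=(71*31+71)%997=278 -> [823, 402, 278]
  L2: h(823,402)=(823*31+402)%997=990 h(278,278)=(278*31+278)%997=920 -> [990, 920]
  L3: h(990,920)=(990*31+920)%997=703 -> [703]
  root=703
After append 51 (leaves=[57, 53, 43, 66, 71, 51]):
  L0: [57, 53, 43, 66, 71, 51]
  L1: h(57,53)=(57*31+53)%997=823 h(43,66)=(43*31+66)%997=402 h(71,51)=(71*31+51)%997=258 -> [823, 402, 258]
  L2: h(823,402)=(823*31+402)%997=990 h(258,258)=(258*31+258)%997=280 -> [990, 280]
  L3: h(990,280)=(990*31+280)%997=63 -> [63]
  root=63
After append 2 (leaves=[57, 53, 43, 66, 71, 51, 2]):
  L0: [57, 53, 43, 66, 71, 51, 2]
  L1: h(57,53)=(57*31+53)%997=823 h(43,66)=(43*31+66)%997=402 h(71,51)=(71*31+51)%997=258 h(2,2)=(2*31+2)%997=64 -> [823, 402, 258, 64]
  L2: h(823,402)=(823*31+402)%997=990 h(258,64)=(258*31+64)%997=86 -> [990, 86]
  L3: h(990,86)=(990*31+86)%997=866 -> [866]
  root=866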